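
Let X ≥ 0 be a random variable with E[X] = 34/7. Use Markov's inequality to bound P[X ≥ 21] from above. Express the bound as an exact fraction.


μ = E[X] = 34/7, a = 21.
Markov: P[X ≥ 21] ≤ μ/a = (34/7)/21 = 34/147.
Numerically: ≈ 0.231293.
(Since a = 21 > μ = 4.857143, the bound 34/147 is < 1 and informative.)

P[X ≥ 21] ≤ 34/147 ≈ 0.231293.


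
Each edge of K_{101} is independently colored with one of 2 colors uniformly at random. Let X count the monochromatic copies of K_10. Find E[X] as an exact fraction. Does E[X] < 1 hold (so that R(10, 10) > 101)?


E[X] = C(101, 10) · 2^{1 − 45} = 19212541264840 · 2^{−44} = 19212541264840/17592186044416.
As a reduced fraction: E[X] = 2401567658105/2199023255552 ≈ 1.0921.
Is E[X] < 1? NO.
Since E[X] ≥ 1, the first-moment bound is inconclusive at n = 101; it does NOT by itself certify R(10, 10) > 101.

E[X] = 2401567658105/2199023255552 ≈ 1.0921; E[X] ≥ 1; first-moment method inconclusive here.


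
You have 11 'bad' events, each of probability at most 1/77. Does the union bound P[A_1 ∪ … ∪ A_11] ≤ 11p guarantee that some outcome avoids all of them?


Union bound: P[∪_{i=1}^{11} A_i] ≤ Σ_i P[A_i] ≤ 11·p = 11·(1/77) = 1/7.
Numerically: 1/7 ≈ 0.1429.
Is 1/7 < 1? YES.
Since P[∪ A_i] ≤ 1/7 < 1, the complement has P[∩ A_i^c] ≥ 1 − 1/7 = 6/7 > 0, so some outcome avoids every A_i.

11·p = 1/7 ≈ 0.1429; existence CERTIFIED by the union bound.


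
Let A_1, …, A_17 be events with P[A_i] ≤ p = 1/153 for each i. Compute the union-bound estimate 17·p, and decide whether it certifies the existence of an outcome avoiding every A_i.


Union bound: P[∪_{i=1}^{17} A_i] ≤ Σ_i P[A_i] ≤ 17·p = 17·(1/153) = 1/9.
Numerically: 1/9 ≈ 0.1111.
Is 1/9 < 1? YES.
Since P[∪ A_i] ≤ 1/9 < 1, the complement has P[∩ A_i^c] ≥ 1 − 1/9 = 8/9 > 0, so some outcome avoids every A_i.

17·p = 1/9 ≈ 0.1111; existence CERTIFIED by the union bound.


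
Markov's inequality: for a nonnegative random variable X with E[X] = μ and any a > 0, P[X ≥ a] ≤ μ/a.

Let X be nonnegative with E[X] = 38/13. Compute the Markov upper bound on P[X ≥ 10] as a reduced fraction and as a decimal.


μ = E[X] = 38/13, a = 10.
Markov: P[X ≥ 10] ≤ μ/a = (38/13)/10 = 19/65.
Numerically: ≈ 0.292.
(Since a = 10 > μ = 2.923, the bound 19/65 is < 1 and informative.)

P[X ≥ 10] ≤ 19/65 ≈ 0.292.


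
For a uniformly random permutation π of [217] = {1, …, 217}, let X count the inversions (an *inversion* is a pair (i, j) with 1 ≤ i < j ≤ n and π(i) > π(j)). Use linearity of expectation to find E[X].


Write X = Σ X_I over the C(217, 2) = 23436 pairs i < j, with X_I the indicator of one inversion.
There are 23436 indicators.
For each fixed pair i < j, the values π(i) and π(j) are two distinct elements of {1, …, 217} in uniformly random order; by symmetry P[π(i) > π(j)] = 1/2.
By linearity: E[X] = 23436 · (1/2) = C(217, 2) · (1/2) = 23436/2 = 11718 ≈ 11718.00000.

E[X] = 11718 = 11718.00000.


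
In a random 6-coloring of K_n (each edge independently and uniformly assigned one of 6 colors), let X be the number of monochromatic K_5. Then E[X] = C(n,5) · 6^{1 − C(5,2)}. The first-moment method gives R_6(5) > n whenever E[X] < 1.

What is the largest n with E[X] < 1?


We need C(n, 5) · 6^{1 − 10} < 1, i.e. C(n, 5) < 6^{10 − 1} = 10077696.
Check values of n near the boundary:
  n = 65: C(65, 5) = 8259888; 8259888 < 10077696? YES
  n = 66: C(66, 5) = 8936928; 8936928 < 10077696? YES
  n = 67: C(67, 5) = 9657648; 9657648 < 10077696? YES
  n = 68: C(68, 5) = 10424128; 10424128 < 10077696? NO
  n = 69: C(69, 5) = 11238513; 11238513 < 10077696? NO
  n = 70: C(70, 5) = 12103014; 12103014 < 10077696? NO
The largest n with C(n, 5) < 10077696 is n = 67 (where E[X] = 67067/69984 ≈ 0.95832). Hence R_6(5) > 67, i.e. R_6(5) ≥ 68.

Largest n = 67; hence R_6(5) > 67.


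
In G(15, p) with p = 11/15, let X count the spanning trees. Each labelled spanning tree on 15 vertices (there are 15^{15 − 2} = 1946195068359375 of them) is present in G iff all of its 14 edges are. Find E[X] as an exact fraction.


K_15 has 15^{15 − 2} = 1946195068359375 labelled spanning trees.
For each such spanning tree H, let X_H = 1 if all 14 edges of H are present in G. Then P[X_H = 1] = p^{14} = (11/15)^{14} = 379749833583241/29192926025390625.
By linearity of expectation: E[X] = Σ_H E[X_H] = 1946195068359375 · p^{14} = 1946195068359375 · 379749833583241/29192926025390625 = 379749833583241/15.
Numerically: E[X] ≈ 2.53e+13.

E[X] = 1946195068359375 · (11/15)^{14} = 379749833583241/15 ≈ 2.53e+13.


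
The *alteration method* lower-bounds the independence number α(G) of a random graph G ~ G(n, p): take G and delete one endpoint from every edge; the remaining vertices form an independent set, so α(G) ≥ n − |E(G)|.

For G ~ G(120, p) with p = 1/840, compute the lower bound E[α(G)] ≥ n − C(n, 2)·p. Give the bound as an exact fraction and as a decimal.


E[|E(G)|] = C(120, 2)·p = 7140 · (1/840) = 17/2.
E[α(G)] ≥ n − E[|E(G)|] = 120 − 17/2 = 223/2.
Numerically: ≈ 111.5000.
(This is only a lower bound; the true E[α(G)] may be larger.)

E[α(G)] ≥ 223/2 ≈ 111.5000.


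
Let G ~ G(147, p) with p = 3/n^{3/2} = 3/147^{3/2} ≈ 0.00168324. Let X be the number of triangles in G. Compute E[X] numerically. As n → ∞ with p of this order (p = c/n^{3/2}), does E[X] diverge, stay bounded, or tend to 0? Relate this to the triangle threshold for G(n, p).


Number of potential triangles: C(147, 3) = 518665.
Each occurs with probability p³ ≈ (0.00168324)³ ≈ 4.76909263e-09.
By linearity: E[X] = C(147, 3)·p³ ≈ 518665 · 4.76909263e-09 ≈ 0.002474.
Since α = 3/2 > 1, p = c/n^{3/2} = o(1/n) is below the triangle threshold p ~ 1/n. Asymptotically E[X] ~ (c³/6)·n^{3(1−α)} = (3³/6)·n^{-1.5} → 0, so by Markov's inequality G has no triangles w.h.p.

E[X] ≈ 0.002474; in regime p = Θ(1/n^{3/2}) E[X] tends to 0 (below the triangle threshold p ~ 1/n).


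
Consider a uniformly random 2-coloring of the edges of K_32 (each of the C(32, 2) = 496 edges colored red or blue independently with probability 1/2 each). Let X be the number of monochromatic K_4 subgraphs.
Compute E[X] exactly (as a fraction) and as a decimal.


Let X = Σ_S X_S over the C(32, 4) = 35960 subsets S of size 4, where X_S = 1 if the K_4 on S is monochromatic.
For a fixed S, the K_4 on S has C(4, 2) = 6 edges. P[all 6 edges red] = (1/2)^6, and likewise for blue, so P[monochromatic] = 2·(1/2)^6 = 2^{1 − 6} = 1/32.
Summing: E[X] = C(32, 4) · 2^{1 − 6} = 35960 · 1/32 = 4495/4.
Numerically: E[X] ≈ 1123.750000.

E[X] = C(32,4)·2^(1−C(4,2)) = 4495/4 ≈ 1123.750000.


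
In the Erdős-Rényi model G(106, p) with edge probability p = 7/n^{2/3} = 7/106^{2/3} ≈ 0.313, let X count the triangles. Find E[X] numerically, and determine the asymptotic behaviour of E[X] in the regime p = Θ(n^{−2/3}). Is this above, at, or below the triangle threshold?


Number of potential triangles: C(106, 3) = 192920.
Each occurs with probability p³ ≈ (0.313)³ ≈ 3.05269e-02.
By linearity: E[X] = C(106, 3)·p³ ≈ 192920 · 3.05269e-02 ≈ 5889.245.
Since α = 2/3 < 1, p = c/n^{2/3} ≫ 1/n is above the triangle threshold p ~ 1/n. Asymptotically E[X] ~ (c³/6)·n^{3(1−α)} = (7³/6)·n^{1} → ∞; triangles are abundant w.h.p.

E[X] ≈ 5889.245; in regime p = Θ(1/n^{2/3}) E[X] diverges (above the triangle threshold p ~ 1/n).


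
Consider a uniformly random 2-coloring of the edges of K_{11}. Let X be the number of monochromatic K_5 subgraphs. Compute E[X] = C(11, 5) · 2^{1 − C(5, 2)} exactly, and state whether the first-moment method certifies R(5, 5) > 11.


E[X] = C(11, 5) · 2^{1 − 10} = 462 · 2^{−9} = 462/512.
As a reduced fraction: E[X] = 231/256 ≈ 0.90234.
Is E[X] < 1? YES.
Since E[X] < 1, there exists a 2-coloring of K_{11} with no monochromatic K_5; hence R(5, 5) > 11.

E[X] = 231/256 ≈ 0.90234; E[X] < 1, so R(5, 5) > 11.


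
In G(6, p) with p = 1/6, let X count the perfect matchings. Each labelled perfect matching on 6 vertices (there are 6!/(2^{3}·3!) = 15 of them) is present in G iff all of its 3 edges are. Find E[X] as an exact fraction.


K_6 has 6!/(2^{3}·3!) = 15 labelled perfect matchings.
For each such perfect matching H, let X_H = 1 if all 3 edges of H are present in G. Then P[X_H = 1] = p^{3} = (1/6)^{3} = 1/216.
By linearity: E[X] = Σ_H E[X_H] = 15 · p^{3} = 15 · 1/216 = 5/72.
Numerically: E[X] ≈ 0.0694.

E[X] = 15 · (1/6)^{3} = 5/72 ≈ 0.0694.


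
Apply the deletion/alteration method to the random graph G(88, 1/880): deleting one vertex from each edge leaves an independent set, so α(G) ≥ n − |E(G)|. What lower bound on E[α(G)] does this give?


E[|E(G)|] = C(88, 2)·p = 3828 · (1/880) = 87/20.
E[α(G)] ≥ n − E[|E(G)|] = 88 − 87/20 = 1673/20.
Numerically: ≈ 83.650.
(This is only a lower bound; the true E[α(G)] may be larger.)

E[α(G)] ≥ 1673/20 ≈ 83.650.


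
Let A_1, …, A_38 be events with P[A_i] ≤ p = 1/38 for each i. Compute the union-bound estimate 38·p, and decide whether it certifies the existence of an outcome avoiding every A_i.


Union bound: P[∪_{i=1}^{38} A_i] ≤ Σ_i P[A_i] ≤ 38·p = 38·(1/38) = 1.
Numerically: 1 ≈ 1.00000.
Is 1 < 1? NO.
Since the bound 1 is ≥ 1, the union bound is uninformative here; it does NOT by itself certify existence.

38·p = 1 ≈ 1.00000; existence NOT certified by the union bound.


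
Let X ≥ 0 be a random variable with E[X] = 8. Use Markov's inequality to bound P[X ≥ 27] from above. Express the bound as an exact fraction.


μ = E[X] = 8, a = 27.
Markov: P[X ≥ 27] ≤ μ/a = (8)/27 = 8/27.
Numerically: ≈ 0.2963.
(Since a = 27 > μ = 8.0000, the bound 8/27 is < 1 and informative.)

P[X ≥ 27] ≤ 8/27 ≈ 0.2963.


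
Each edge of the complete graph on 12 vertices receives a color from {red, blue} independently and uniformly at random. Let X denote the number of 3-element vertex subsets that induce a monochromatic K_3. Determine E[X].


Let X = Σ_S X_S over the C(12, 3) = 220 subsets S of size 3, where X_S = 1 if the K_3 on S is monochromatic.
For a fixed S, the K_3 on S has C(3, 2) = 3 edges. P[all 3 edges red] = (1/2)^3, and likewise for blue, so P[monochromatic] = 2·(1/2)^3 = 2^{1 − 3} = 1/4.
Summing: E[X] = C(12, 3) · 2^{1 − 3} = 220 · 1/4 = 55.
Numerically: E[X] ≈ 55.0000.

E[X] = C(12,3)·2^(1−C(3,2)) = 55 ≈ 55.0000.


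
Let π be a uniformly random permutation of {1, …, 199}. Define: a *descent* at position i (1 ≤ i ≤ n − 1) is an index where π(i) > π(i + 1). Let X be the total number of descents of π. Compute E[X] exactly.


Write X = Σ X_I over i = 1, …, 198, with X_I the indicator of one descent.
There are 198 indicators.
For each fixed i, the pair (π(i), π(i+1)) is a uniformly random ordered pair of distinct values from {1, …, 199}; by symmetry P[π(i) > π(i+1)] = 1/2.
By linearity: E[X] = 198 · (1/2) = (199 − 1) · (1/2) = 99 ≈ 99.000.

E[X] = 99 = 99.000.


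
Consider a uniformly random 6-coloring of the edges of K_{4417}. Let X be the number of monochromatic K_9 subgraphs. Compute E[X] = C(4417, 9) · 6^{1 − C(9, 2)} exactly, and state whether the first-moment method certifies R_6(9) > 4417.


E[X] = C(4417, 9) · 6^{1 − 36} = 1749208766098544225331185560 · 6^{−35} = 1749208766098544225331185560/1719070799748422591028658176.
As a reduced fraction: E[X] = 218651095762318028166398195/214883849968552823878582272 ≈ 1.01753.
Is E[X] < 1? NO.
Since E[X] ≥ 1, the first-moment bound is inconclusive at n = 4417; it does NOT by itself certify R_6(9) > 4417.

E[X] = 218651095762318028166398195/214883849968552823878582272 ≈ 1.01753; E[X] ≥ 1; first-moment method inconclusive here.


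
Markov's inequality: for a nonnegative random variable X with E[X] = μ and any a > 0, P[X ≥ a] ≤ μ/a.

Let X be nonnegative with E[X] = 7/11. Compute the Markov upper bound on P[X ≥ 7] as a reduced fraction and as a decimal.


μ = E[X] = 7/11, a = 7.
Markov: P[X ≥ 7] ≤ μ/a = (7/11)/7 = 1/11.
Numerically: ≈ 0.090909.
(Since a = 7 > μ = 0.636364, the bound 1/11 is < 1 and informative.)

P[X ≥ 7] ≤ 1/11 ≈ 0.090909.


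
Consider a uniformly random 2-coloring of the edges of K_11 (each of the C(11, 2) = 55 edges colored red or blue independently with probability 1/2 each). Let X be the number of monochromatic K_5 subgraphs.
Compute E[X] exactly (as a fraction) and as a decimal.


Let X = Σ_S X_S over the C(11, 5) = 462 subsets S of size 5, where X_S = 1 if the K_5 on S is monochromatic.
For a fixed S, the K_5 on S has C(5, 2) = 10 edges. P[all 10 edges red] = (1/2)^10, and likewise for blue, so P[monochromatic] = 2·(1/2)^10 = 2^{1 − 10} = 1/512.
By linearity: E[X] = C(11, 5) · 2^{1 − 10} = 462 · 1/512 = 231/256.
Numerically: E[X] ≈ 0.90234.

E[X] = C(11,5)·2^(1−C(5,2)) = 231/256 ≈ 0.90234.


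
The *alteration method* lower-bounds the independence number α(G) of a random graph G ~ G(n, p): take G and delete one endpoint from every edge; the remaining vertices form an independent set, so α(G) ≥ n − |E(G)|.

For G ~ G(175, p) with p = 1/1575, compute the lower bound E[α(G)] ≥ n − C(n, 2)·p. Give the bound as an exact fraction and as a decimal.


E[|E(G)|] = C(175, 2)·p = 15225 · (1/1575) = 29/3.
E[α(G)] ≥ n − E[|E(G)|] = 175 − 29/3 = 496/3.
Numerically: ≈ 165.33333.
(This is only a lower bound; the true E[α(G)] may be larger.)

E[α(G)] ≥ 496/3 ≈ 165.33333.


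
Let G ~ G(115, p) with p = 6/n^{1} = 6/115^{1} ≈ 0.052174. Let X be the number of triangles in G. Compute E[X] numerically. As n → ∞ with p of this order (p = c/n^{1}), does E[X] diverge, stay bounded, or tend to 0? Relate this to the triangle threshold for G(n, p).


Number of potential triangles: C(115, 3) = 246905.
Each occurs with probability p³ ≈ (0.052174)³ ≈ 1.4202351e-04.
By linearity: E[X] = C(115, 3)·p³ ≈ 246905 · 1.4202351e-04 ≈ 35.06631.
Here α = 1, so p = 6/n is exactly at the triangle threshold p ~ 1/n. Asymptotically E[X] → c³/6 = 6³/6 = 36 ≈ 36.00000, a bounded constant. In this regime the triangle count is asymptotically Poisson(c³/6).

E[X] ≈ 35.06631; in regime p = Θ(1/n^{1}) E[X] stays bounded (at the triangle threshold p ~ 1/n).


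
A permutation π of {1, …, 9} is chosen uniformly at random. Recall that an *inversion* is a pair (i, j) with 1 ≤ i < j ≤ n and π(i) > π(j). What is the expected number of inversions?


Write X = Σ X_I over the C(9, 2) = 36 pairs i < j, with X_I the indicator of one inversion.
There are 36 indicators.
For each fixed pair i < j, the values π(i) and π(j) are two distinct elements of {1, …, 9} in uniformly random order; by symmetry P[π(i) > π(j)] = 1/2.
By linearity: E[X] = 36 · (1/2) = C(9, 2) · (1/2) = 36/2 = 18 ≈ 18.000.

E[X] = 18 = 18.000.


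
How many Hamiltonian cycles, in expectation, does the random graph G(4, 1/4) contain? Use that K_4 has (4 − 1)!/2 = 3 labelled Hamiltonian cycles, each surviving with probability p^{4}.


K_4 has (4 − 1)!/2 = 3 labelled Hamiltonian cycles.
For each such Hamiltonian cycle H, let X_H = 1 if all 4 edges of H are present in G. Then P[X_H = 1] = p^{4} = (1/4)^{4} = 1/256.
Summing the indicators: E[X] = Σ_H E[X_H] = 3 · p^{4} = 3 · 1/256 = 3/256.
Numerically: E[X] ≈ 0.0117188.

E[X] = 3 · (1/4)^{4} = 3/256 ≈ 0.0117188.


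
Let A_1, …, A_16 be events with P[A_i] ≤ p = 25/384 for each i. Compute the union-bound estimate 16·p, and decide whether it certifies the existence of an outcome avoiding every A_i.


Union bound: P[∪_{i=1}^{16} A_i] ≤ Σ_i P[A_i] ≤ 16·p = 16·(25/384) = 25/24.
Numerically: 25/24 ≈ 1.042.
Is 25/24 < 1? NO.
Since the bound 25/24 is ≥ 1, the union bound is uninformative here; it does NOT by itself certify existence.

16·p = 25/24 ≈ 1.042; existence NOT certified by the union bound.


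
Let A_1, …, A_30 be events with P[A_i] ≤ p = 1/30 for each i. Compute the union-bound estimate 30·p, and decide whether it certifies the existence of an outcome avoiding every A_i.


Union bound: P[∪_{i=1}^{30} A_i] ≤ Σ_i P[A_i] ≤ 30·p = 30·(1/30) = 1.
Numerically: 1 ≈ 1.0000000.
Is 1 < 1? NO.
Since the bound 1 is ≥ 1, the union bound is uninformative here; it does NOT by itself certify existence.

30·p = 1 ≈ 1.0000000; existence NOT certified by the union bound.


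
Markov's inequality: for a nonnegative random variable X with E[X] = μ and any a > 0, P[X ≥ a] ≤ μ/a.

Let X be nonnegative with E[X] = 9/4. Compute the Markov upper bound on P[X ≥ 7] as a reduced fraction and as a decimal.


μ = E[X] = 9/4, a = 7.
Markov: P[X ≥ 7] ≤ μ/a = (9/4)/7 = 9/28.
Numerically: ≈ 0.3214.
(Since a = 7 > μ = 2.2500, the bound 9/28 is < 1 and informative.)

P[X ≥ 7] ≤ 9/28 ≈ 0.3214.


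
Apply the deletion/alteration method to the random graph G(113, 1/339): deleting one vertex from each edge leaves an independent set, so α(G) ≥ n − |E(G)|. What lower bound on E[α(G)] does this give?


E[|E(G)|] = C(113, 2)·p = 6328 · (1/339) = 56/3.
E[α(G)] ≥ n − E[|E(G)|] = 113 − 56/3 = 283/3.
Numerically: ≈ 94.333333.
(This is only a lower bound; the true E[α(G)] may be larger.)

E[α(G)] ≥ 283/3 ≈ 94.333333.


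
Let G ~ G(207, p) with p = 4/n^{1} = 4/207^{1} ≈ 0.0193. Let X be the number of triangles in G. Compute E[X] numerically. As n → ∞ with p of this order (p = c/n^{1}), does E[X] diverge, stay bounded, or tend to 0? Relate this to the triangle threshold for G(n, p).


Number of potential triangles: C(207, 3) = 1456935.
Each occurs with probability p³ ≈ (0.0193)³ ≈ 7.21554e-06.
By linearity: E[X] = C(207, 3)·p³ ≈ 1456935 · 7.21554e-06 ≈ 10.513.
Here α = 1, so p = 4/n is exactly at the triangle threshold p ~ 1/n. Asymptotically E[X] → c³/6 = 4³/6 = 32/3 ≈ 10.667, a bounded constant. In this regime the triangle count is asymptotically Poisson(c³/6).

E[X] ≈ 10.513; in regime p = Θ(1/n^{1}) E[X] stays bounded (at the triangle threshold p ~ 1/n).


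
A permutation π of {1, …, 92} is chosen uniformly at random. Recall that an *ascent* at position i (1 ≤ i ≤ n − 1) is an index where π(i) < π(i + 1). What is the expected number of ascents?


Write X = Σ X_I over i = 1, …, 91, with X_I the indicator of one ascent.
There are 91 indicators.
For each fixed i, the pair (π(i), π(i+1)) is a uniformly random ordered pair of distinct values from {1, …, 92}; by symmetry P[π(i) < π(i+1)] = 1/2.
By linearity: E[X] = 91 · (1/2) = (92 − 1) · (1/2) = 91/2 ≈ 45.50000.

E[X] = 91/2 = 45.50000.


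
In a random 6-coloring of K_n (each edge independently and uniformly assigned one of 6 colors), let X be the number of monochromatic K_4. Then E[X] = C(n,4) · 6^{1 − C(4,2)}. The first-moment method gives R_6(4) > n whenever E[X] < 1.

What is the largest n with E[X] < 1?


We need C(n, 4) · 6^{1 − 6} < 1, i.e. C(n, 4) < 6^{6 − 1} = 7776.
Check values of n near the boundary:
  n = 19: C(19, 4) = 3876; 3876 < 7776? YES
  n = 20: C(20, 4) = 4845; 4845 < 7776? YES
  n = 21: C(21, 4) = 5985; 5985 < 7776? YES
  n = 22: C(22, 4) = 7315; 7315 < 7776? YES
  n = 23: C(23, 4) = 8855; 8855 < 7776? NO
  n = 24: C(24, 4) = 10626; 10626 < 7776? NO
The largest n with C(n, 4) < 7776 is n = 22 (where E[X] = 7315/7776 ≈ 0.9407). Hence R_6(4) > 22, i.e. R_6(4) ≥ 23.

Largest n = 22; hence R_6(4) > 22.


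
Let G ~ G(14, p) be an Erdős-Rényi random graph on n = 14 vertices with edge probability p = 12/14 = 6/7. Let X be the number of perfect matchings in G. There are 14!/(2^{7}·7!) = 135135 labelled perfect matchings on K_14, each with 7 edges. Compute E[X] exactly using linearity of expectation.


K_14 has 14!/(2^{7}·7!) = 135135 labelled perfect matchings.
For each such perfect matching H, let X_H = 1 if all 7 edges of H are present in G. Then P[X_H = 1] = p^{7} = (6/7)^{7} = 279936/823543.
By linearity: E[X] = Σ_H E[X_H] = 135135 · p^{7} = 135135 · 279936/823543 = 5404164480/117649.
Numerically: E[X] ≈ 4.59e+04.

E[X] = 135135 · (6/7)^{7} = 5404164480/117649 ≈ 4.59e+04.


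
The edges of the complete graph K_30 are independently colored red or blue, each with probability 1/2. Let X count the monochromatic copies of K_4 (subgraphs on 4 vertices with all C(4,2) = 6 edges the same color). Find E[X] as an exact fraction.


Let X = Σ_S X_S over the C(30, 4) = 27405 subsets S of size 4, where X_S = 1 if the K_4 on S is monochromatic.
For a fixed S, the K_4 on S has C(4, 2) = 6 edges. P[all 6 edges red] = (1/2)^6, and likewise for blue, so P[monochromatic] = 2·(1/2)^6 = 2^{1 − 6} = 1/32.
By linearity of expectation: E[X] = C(30, 4) · 2^{1 − 6} = 27405 · 1/32 = 27405/32.
Numerically: E[X] ≈ 856.4062.

E[X] = C(30,4)·2^(1−C(4,2)) = 27405/32 ≈ 856.4062.


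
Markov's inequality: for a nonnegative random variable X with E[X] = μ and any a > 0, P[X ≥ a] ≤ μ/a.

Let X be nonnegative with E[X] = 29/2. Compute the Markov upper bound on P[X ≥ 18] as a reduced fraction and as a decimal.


μ = E[X] = 29/2, a = 18.
Markov: P[X ≥ 18] ≤ μ/a = (29/2)/18 = 29/36.
Numerically: ≈ 0.80556.
(Since a = 18 > μ = 14.50000, the bound 29/36 is < 1 and informative.)

P[X ≥ 18] ≤ 29/36 ≈ 0.80556.


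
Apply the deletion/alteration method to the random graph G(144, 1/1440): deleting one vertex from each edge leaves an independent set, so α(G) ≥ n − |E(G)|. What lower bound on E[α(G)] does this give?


E[|E(G)|] = C(144, 2)·p = 10296 · (1/1440) = 143/20.
E[α(G)] ≥ n − E[|E(G)|] = 144 − 143/20 = 2737/20.
Numerically: ≈ 136.850.
(This is only a lower bound; the true E[α(G)] may be larger.)

E[α(G)] ≥ 2737/20 ≈ 136.850.


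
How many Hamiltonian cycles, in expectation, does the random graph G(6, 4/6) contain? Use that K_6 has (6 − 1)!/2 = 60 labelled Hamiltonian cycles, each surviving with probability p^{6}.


K_6 has (6 − 1)!/2 = 60 labelled Hamiltonian cycles.
For each such Hamiltonian cycle H, let X_H = 1 if all 6 edges of H are present in G. Then P[X_H = 1] = p^{6} = (2/3)^{6} = 64/729.
By linearity: E[X] = Σ_H E[X_H] = 60 · p^{6} = 60 · 64/729 = 1280/243.
Numerically: E[X] ≈ 5.2675.

E[X] = 60 · (2/3)^{6} = 1280/243 ≈ 5.2675.


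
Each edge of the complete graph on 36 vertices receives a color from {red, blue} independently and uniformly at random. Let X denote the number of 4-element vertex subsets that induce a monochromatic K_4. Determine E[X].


Let X = Σ_S X_S over the C(36, 4) = 58905 subsets S of size 4, where X_S = 1 if the K_4 on S is monochromatic.
For a fixed S, the K_4 on S has C(4, 2) = 6 edges. P[all 6 edges red] = (1/2)^6, and likewise for blue, so P[monochromatic] = 2·(1/2)^6 = 2^{1 − 6} = 1/32.
By linearity of expectation: E[X] = C(36, 4) · 2^{1 − 6} = 58905 · 1/32 = 58905/32.
Numerically: E[X] ≈ 1840.781.

E[X] = C(36,4)·2^(1−C(4,2)) = 58905/32 ≈ 1840.781.


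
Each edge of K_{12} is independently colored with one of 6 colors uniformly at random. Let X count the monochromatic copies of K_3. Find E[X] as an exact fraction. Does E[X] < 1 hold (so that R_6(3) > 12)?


E[X] = C(12, 3) · 6^{1 − 3} = 220 · 6^{−2} = 220/36.
As a reduced fraction: E[X] = 55/9 ≈ 6.111111.
Is E[X] < 1? NO.
Since E[X] ≥ 1, the first-moment bound is inconclusive at n = 12; it does NOT by itself certify R_6(3) > 12.

E[X] = 55/9 ≈ 6.111111; E[X] ≥ 1; first-moment method inconclusive here.


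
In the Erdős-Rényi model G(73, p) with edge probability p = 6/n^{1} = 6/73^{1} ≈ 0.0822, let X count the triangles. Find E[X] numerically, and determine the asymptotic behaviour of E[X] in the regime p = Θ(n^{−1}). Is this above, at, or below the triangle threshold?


Number of potential triangles: C(73, 3) = 62196.
Each occurs with probability p³ ≈ (0.0822)³ ≈ 5.55246e-04.
By linearity: E[X] = C(73, 3)·p³ ≈ 62196 · 5.55246e-04 ≈ 34.534.
Here α = 1, so p = 6/n is exactly at the triangle threshold p ~ 1/n. Asymptotically E[X] → c³/6 = 6³/6 = 36 ≈ 36.000, a bounded constant. In this regime the triangle count is asymptotically Poisson(c³/6).

E[X] ≈ 34.534; in regime p = Θ(1/n^{1}) E[X] stays bounded (at the triangle threshold p ~ 1/n).


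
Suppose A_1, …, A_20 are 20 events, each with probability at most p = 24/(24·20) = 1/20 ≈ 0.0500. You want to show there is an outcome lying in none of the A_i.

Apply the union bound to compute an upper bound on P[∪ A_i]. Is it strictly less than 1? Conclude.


Union bound: P[∪_{i=1}^{20} A_i] ≤ Σ_i P[A_i] ≤ 20·p = 20·(1/20) = 1.
Numerically: 1 ≈ 1.0000.
Is 1 < 1? NO.
Since the bound 1 is ≥ 1, the union bound is uninformative here; it does NOT by itself certify existence.

20·p = 1 ≈ 1.0000; existence NOT certified by the union bound.


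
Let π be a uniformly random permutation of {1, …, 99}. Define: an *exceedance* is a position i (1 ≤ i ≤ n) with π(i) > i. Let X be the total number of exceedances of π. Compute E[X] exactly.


Write X = Σ_{i=1}^{99} X_i, where X_i = 1_{π(i) > i}.
For each fixed i, π(i) is uniform over {1, …, 99} (marginal of a uniform permutation), so P[π(i) > i] = (n − i)/n. Summing: Σ_{i=1}^{99} (n − i)/n = (0 + 1 + … + 98)/99 = 99(99 − 1)/(2·99) = (99 − 1)/2.
Hence E[X] = Σ_{i=1}^{99} (99 − i)/99 = 49 ≈ 49.0000.

E[X] = 49 = 49.0000.


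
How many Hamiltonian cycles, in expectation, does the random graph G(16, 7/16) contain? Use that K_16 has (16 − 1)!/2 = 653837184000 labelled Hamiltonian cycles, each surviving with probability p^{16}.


K_16 has (16 − 1)!/2 = 653837184000 labelled Hamiltonian cycles.
For each such Hamiltonian cycle H, let X_H = 1 if all 16 edges of H are present in G. Then P[X_H = 1] = p^{16} = (7/16)^{16} = 33232930569601/18446744073709551616.
By linearity: E[X] = Σ_H E[X_H] = 653837184000 · p^{16} = 653837184000 · 33232930569601/18446744073709551616 = 21219654042671322112875/18014398509481984.
Numerically: E[X] ≈ 1.17793e+06.

E[X] = 653837184000 · (7/16)^{16} = 21219654042671322112875/18014398509481984 ≈ 1.17793e+06.


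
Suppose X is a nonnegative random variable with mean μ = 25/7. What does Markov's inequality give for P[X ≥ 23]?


μ = E[X] = 25/7, a = 23.
Markov: P[X ≥ 23] ≤ μ/a = (25/7)/23 = 25/161.
Numerically: ≈ 0.1553.
(Since a = 23 > μ = 3.5714, the bound 25/161 is < 1 and informative.)

P[X ≥ 23] ≤ 25/161 ≈ 0.1553.


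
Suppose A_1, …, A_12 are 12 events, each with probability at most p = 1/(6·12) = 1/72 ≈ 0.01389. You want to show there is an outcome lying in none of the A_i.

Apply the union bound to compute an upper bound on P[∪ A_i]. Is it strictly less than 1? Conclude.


Union bound: P[∪_{i=1}^{12} A_i] ≤ Σ_i P[A_i] ≤ 12·p = 12·(1/72) = 1/6.
Numerically: 1/6 ≈ 0.16667.
Is 1/6 < 1? YES.
Since P[∪ A_i] ≤ 1/6 < 1, the complement has P[∩ A_i^c] ≥ 1 − 1/6 = 5/6 > 0, so some outcome avoids every A_i.

12·p = 1/6 ≈ 0.16667; existence CERTIFIED by the union bound.


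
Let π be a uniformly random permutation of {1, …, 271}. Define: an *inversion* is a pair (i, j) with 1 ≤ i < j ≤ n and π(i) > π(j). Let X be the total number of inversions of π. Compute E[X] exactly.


Write X = Σ X_I over the C(271, 2) = 36585 pairs i < j, with X_I the indicator of one inversion.
There are 36585 indicators.
For each fixed pair i < j, the values π(i) and π(j) are two distinct elements of {1, …, 271} in uniformly random order; by symmetry P[π(i) > π(j)] = 1/2.
By linearity: E[X] = 36585 · (1/2) = C(271, 2) · (1/2) = 36585/2 = 36585/2 ≈ 18292.500.

E[X] = 36585/2 = 18292.500.


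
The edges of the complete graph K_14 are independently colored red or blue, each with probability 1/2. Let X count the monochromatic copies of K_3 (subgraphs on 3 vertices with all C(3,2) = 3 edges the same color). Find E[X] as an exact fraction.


Let X = Σ_S X_S over the C(14, 3) = 364 subsets S of size 3, where X_S = 1 if the K_3 on S is monochromatic.
For a fixed S, the K_3 on S has C(3, 2) = 3 edges. P[all 3 edges red] = (1/2)^3, and likewise for blue, so P[monochromatic] = 2·(1/2)^3 = 2^{1 − 3} = 1/4.
By linearity of expectation: E[X] = C(14, 3) · 2^{1 − 3} = 364 · 1/4 = 91.
Numerically: E[X] ≈ 91.000.

E[X] = C(14,3)·2^(1−C(3,2)) = 91 ≈ 91.000.


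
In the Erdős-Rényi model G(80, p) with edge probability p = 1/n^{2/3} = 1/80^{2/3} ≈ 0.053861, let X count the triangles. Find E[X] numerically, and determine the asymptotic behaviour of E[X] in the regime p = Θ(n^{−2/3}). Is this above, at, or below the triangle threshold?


Number of potential triangles: C(80, 3) = 82160.
Each occurs with probability p³ ≈ (0.053861)³ ≈ 1.5625000e-04.
By linearity: E[X] = C(80, 3)·p³ ≈ 82160 · 1.5625000e-04 ≈ 12.83750.
Since α = 2/3 < 1, p = c/n^{2/3} ≫ 1/n is above the triangle threshold p ~ 1/n. Asymptotically E[X] ~ (c³/6)·n^{3(1−α)} = (1³/6)·n^{1} → ∞; triangles are abundant w.h.p.

E[X] ≈ 12.83750; in regime p = Θ(1/n^{2/3}) E[X] diverges (above the triangle threshold p ~ 1/n).


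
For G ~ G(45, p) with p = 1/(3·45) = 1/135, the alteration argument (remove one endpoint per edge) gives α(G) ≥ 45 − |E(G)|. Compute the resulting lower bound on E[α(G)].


E[|E(G)|] = C(45, 2)·p = 990 · (1/135) = 22/3.
E[α(G)] ≥ n − E[|E(G)|] = 45 − 22/3 = 113/3.
Numerically: ≈ 37.666667.
(This is only a lower bound; the true E[α(G)] may be larger.)

E[α(G)] ≥ 113/3 ≈ 37.666667.


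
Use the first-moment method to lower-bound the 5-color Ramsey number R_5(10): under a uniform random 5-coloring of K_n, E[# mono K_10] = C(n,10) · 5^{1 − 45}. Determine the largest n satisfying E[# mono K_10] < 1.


We need C(n, 10) · 5^{1 − 45} < 1, i.e. C(n, 10) < 5^{45 − 1} = 5684341886080801486968994140625.
Check values of n near the boundary:
  n = 5388: C(5388, 10) = 5634865093375880654852250419586; 5634865093375880654852250419586 < 5684341886080801486968994140625? YES
  n = 5389: C(5389, 10) = 5645340767466558997768874792926; 5645340767466558997768874792926 < 5684341886080801486968994140625? YES
  n = 5390: C(5390, 10) = 5655833965919099070255434039753; 5655833965919099070255434039753 < 5684341886080801486968994140625? YES
  n = 5391: C(5391, 10) = 5666344714787188828795213697883; 5666344714787188828795213697883 < 5684341886080801486968994140625? YES
  n = 5392: C(5392, 10) = 5676873040158402483252283957448; 5676873040158402483252283957448 < 5684341886080801486968994140625? YES
  n = 5393: C(5393, 10) = 5687418968154238267170642278008; 5687418968154238267170642278008 < 5684341886080801486968994140625? NO
  n = 5394: C(5394, 10) = 5697982524930156243149785372878; 5697982524930156243149785372878 < 5684341886080801486968994140625? NO
The largest n with C(n, 10) < 5684341886080801486968994140625 is n = 5392 (where E[X] = 5676873040158402483252283957448/5684341886080801486968994140625 ≈ 0.9987). Hence R_5(10) > 5392, i.e. R_5(10) ≥ 5393.

Largest n = 5392; hence R_5(10) > 5392.


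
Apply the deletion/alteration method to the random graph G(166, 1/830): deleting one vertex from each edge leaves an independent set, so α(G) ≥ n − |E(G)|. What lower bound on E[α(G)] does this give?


E[|E(G)|] = C(166, 2)·p = 13695 · (1/830) = 33/2.
E[α(G)] ≥ n − E[|E(G)|] = 166 − 33/2 = 299/2.
Numerically: ≈ 149.5000.
(This is only a lower bound; the true E[α(G)] may be larger.)

E[α(G)] ≥ 299/2 ≈ 149.5000.


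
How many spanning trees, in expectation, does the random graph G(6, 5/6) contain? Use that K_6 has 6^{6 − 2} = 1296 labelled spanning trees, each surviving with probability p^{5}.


K_6 has 6^{6 − 2} = 1296 labelled spanning trees.
For each such spanning tree H, let X_H = 1 if all 5 edges of H are present in G. Then P[X_H = 1] = p^{5} = (5/6)^{5} = 3125/7776.
By linearity: E[X] = Σ_H E[X_H] = 1296 · p^{5} = 1296 · 3125/7776 = 3125/6.
Numerically: E[X] ≈ 520.833.

E[X] = 1296 · (5/6)^{5} = 3125/6 ≈ 520.833.


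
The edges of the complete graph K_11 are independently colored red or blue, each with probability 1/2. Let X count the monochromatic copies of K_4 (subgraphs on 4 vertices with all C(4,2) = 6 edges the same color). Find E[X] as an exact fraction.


Let X = Σ_S X_S over the C(11, 4) = 330 subsets S of size 4, where X_S = 1 if the K_4 on S is monochromatic.
For a fixed S, the K_4 on S has C(4, 2) = 6 edges. P[all 6 edges red] = (1/2)^6, and likewise for blue, so P[monochromatic] = 2·(1/2)^6 = 2^{1 − 6} = 1/32.
By linearity of expectation: E[X] = C(11, 4) · 2^{1 − 6} = 330 · 1/32 = 165/16.
Numerically: E[X] ≈ 10.312.

E[X] = C(11,4)·2^(1−C(4,2)) = 165/16 ≈ 10.312.


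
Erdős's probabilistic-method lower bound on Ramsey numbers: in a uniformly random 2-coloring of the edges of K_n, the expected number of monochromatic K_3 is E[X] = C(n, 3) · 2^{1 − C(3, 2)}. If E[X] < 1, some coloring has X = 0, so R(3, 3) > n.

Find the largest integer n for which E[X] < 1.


We need C(n, 3) · 2^{1 − 3} < 1, i.e. C(n, 3) < 2^{3 − 1} = 4.
Check values of n near the boundary:
  n = 3: C(3, 3) = 1; 1 < 4? YES
  n = 4: C(4, 3) = 4; 4 < 4? NO
  n = 5: C(5, 3) = 10; 10 < 4? NO
  n = 6: C(6, 3) = 20; 20 < 4? NO
The largest n with C(n, 3) < 4 is n = 3 (where E[X] = 1/4 ≈ 0.2500000). Hence R(3, 3) > 3, i.e. R(3, 3) ≥ 4.

Largest n = 3; hence R(3, 3) > 3.


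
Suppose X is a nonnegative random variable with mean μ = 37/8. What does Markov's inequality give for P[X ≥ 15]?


μ = E[X] = 37/8, a = 15.
Markov: P[X ≥ 15] ≤ μ/a = (37/8)/15 = 37/120.
Numerically: ≈ 0.308333.
(Since a = 15 > μ = 4.625000, the bound 37/120 is < 1 and informative.)

P[X ≥ 15] ≤ 37/120 ≈ 0.308333.


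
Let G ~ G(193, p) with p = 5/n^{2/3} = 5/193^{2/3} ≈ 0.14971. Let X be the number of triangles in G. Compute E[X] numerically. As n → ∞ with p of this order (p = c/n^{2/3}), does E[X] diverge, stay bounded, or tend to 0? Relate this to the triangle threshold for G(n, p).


Number of potential triangles: C(193, 3) = 1179616.
Each occurs with probability p³ ≈ (0.14971)³ ≈ 3.3557948e-03.
By linearity: E[X] = C(193, 3)·p³ ≈ 1179616 · 3.3557948e-03 ≈ 3958.54922.
Since α = 2/3 < 1, p = c/n^{2/3} ≫ 1/n is above the triangle threshold p ~ 1/n. Asymptotically E[X] ~ (c³/6)·n^{3(1−α)} = (5³/6)·n^{1} → ∞; triangles are abundant w.h.p.

E[X] ≈ 3958.54922; in regime p = Θ(1/n^{2/3}) E[X] diverges (above the triangle threshold p ~ 1/n).


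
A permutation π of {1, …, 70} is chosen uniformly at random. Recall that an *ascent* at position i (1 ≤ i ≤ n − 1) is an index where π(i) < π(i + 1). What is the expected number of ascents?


Write X = Σ X_I over i = 1, …, 69, with X_I the indicator of one ascent.
There are 69 indicators.
For each fixed i, the pair (π(i), π(i+1)) is a uniformly random ordered pair of distinct values from {1, …, 70}; by symmetry P[π(i) < π(i+1)] = 1/2.
By linearity: E[X] = 69 · (1/2) = (70 − 1) · (1/2) = 69/2 ≈ 34.5000.

E[X] = 69/2 = 34.5000.


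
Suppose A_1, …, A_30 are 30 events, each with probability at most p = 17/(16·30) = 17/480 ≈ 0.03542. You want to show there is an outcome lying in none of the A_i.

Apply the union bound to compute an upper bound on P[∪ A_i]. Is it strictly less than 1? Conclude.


Union bound: P[∪_{i=1}^{30} A_i] ≤ Σ_i P[A_i] ≤ 30·p = 30·(17/480) = 17/16.
Numerically: 17/16 ≈ 1.06250.
Is 17/16 < 1? NO.
Since the bound 17/16 is ≥ 1, the union bound is uninformative here; it does NOT by itself certify existence.

30·p = 17/16 ≈ 1.06250; existence NOT certified by the union bound.


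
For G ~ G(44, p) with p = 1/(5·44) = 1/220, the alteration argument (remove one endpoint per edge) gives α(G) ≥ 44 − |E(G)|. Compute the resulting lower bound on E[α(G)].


E[|E(G)|] = C(44, 2)·p = 946 · (1/220) = 43/10.
E[α(G)] ≥ n − E[|E(G)|] = 44 − 43/10 = 397/10.
Numerically: ≈ 39.7000.
(This is only a lower bound; the true E[α(G)] may be larger.)

E[α(G)] ≥ 397/10 ≈ 39.7000.


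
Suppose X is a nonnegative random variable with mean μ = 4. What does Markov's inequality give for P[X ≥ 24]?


μ = E[X] = 4, a = 24.
Markov: P[X ≥ 24] ≤ μ/a = (4)/24 = 1/6.
Numerically: ≈ 0.16667.
(Since a = 24 > μ = 4.00000, the bound 1/6 is < 1 and informative.)

P[X ≥ 24] ≤ 1/6 ≈ 0.16667.


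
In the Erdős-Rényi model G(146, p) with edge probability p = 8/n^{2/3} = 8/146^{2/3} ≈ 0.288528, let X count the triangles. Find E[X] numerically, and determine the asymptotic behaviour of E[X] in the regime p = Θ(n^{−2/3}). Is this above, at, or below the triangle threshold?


Number of potential triangles: C(146, 3) = 508080.
Each occurs with probability p³ ≈ (0.288528)³ ≈ 2.40195159e-02.
By linearity: E[X] = C(146, 3)·p³ ≈ 508080 · 2.40195159e-02 ≈ 12203.835616.
Since α = 2/3 < 1, p = c/n^{2/3} ≫ 1/n is above the triangle threshold p ~ 1/n. Asymptotically E[X] ~ (c³/6)·n^{3(1−α)} = (8³/6)·n^{1} → ∞; triangles are abundant w.h.p.

E[X] ≈ 12203.835616; in regime p = Θ(1/n^{2/3}) E[X] diverges (above the triangle threshold p ~ 1/n).


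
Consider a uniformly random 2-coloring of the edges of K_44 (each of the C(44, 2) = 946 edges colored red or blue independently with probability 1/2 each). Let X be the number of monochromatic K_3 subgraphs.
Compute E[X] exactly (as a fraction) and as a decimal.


Let X = Σ_S X_S over the C(44, 3) = 13244 subsets S of size 3, where X_S = 1 if the K_3 on S is monochromatic.
For a fixed S, the K_3 on S has C(3, 2) = 3 edges. P[all 3 edges red] = (1/2)^3, and likewise for blue, so P[monochromatic] = 2·(1/2)^3 = 2^{1 − 3} = 1/4.
By linearity of expectation: E[X] = C(44, 3) · 2^{1 − 3} = 13244 · 1/4 = 3311.
Numerically: E[X] ≈ 3311.000.

E[X] = C(44,3)·2^(1−C(3,2)) = 3311 ≈ 3311.000.


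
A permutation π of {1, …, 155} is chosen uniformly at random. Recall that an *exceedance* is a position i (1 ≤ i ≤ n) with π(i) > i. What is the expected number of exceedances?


Write X = Σ_{i=1}^{155} X_i, where X_i = 1_{π(i) > i}.
For each fixed i, π(i) is uniform over {1, …, 155} (marginal of a uniform permutation), so P[π(i) > i] = (n − i)/n. Summing: Σ_{i=1}^{155} (n − i)/n = (0 + 1 + … + 154)/155 = 155(155 − 1)/(2·155) = (155 − 1)/2.
Hence E[X] = Σ_{i=1}^{155} (155 − i)/155 = 77 ≈ 77.000000.

E[X] = 77 = 77.000000.


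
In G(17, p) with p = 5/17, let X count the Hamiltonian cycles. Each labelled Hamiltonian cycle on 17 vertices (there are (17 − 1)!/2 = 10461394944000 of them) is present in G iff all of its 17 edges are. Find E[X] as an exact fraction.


K_17 has (17 − 1)!/2 = 10461394944000 labelled Hamiltonian cycles.
For each such Hamiltonian cycle H, let X_H = 1 if all 17 edges of H are present in G. Then P[X_H = 1] = p^{17} = (5/17)^{17} = 762939453125/827240261886336764177.
By linearity of expectation: E[X] = Σ_H E[X_H] = 10461394944000 · p^{17} = 10461394944000 · 762939453125/827240261886336764177 = 7981410937500000000000000/827240261886336764177.
Numerically: E[X] ≈ 9.65e+03.

E[X] = 10461394944000 · (5/17)^{17} = 7981410937500000000000000/827240261886336764177 ≈ 9.65e+03.


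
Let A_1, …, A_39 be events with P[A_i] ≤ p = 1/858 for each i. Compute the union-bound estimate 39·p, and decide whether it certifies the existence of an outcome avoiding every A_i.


Union bound: P[∪_{i=1}^{39} A_i] ≤ Σ_i P[A_i] ≤ 39·p = 39·(1/858) = 1/22.
Numerically: 1/22 ≈ 0.045455.
Is 1/22 < 1? YES.
Since P[∪ A_i] ≤ 1/22 < 1, the complement has P[∩ A_i^c] ≥ 1 − 1/22 = 21/22 > 0, so some outcome avoids every A_i.

39·p = 1/22 ≈ 0.045455; existence CERTIFIED by the union bound.


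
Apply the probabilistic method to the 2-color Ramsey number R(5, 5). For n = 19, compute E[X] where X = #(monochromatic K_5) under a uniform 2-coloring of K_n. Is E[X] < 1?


E[X] = C(19, 5) · 2^{1 − 10} = 11628 · 2^{−9} = 11628/512.
As a reduced fraction: E[X] = 2907/128 ≈ 22.7109.
Is E[X] < 1? NO.
Since E[X] ≥ 1, the first-moment bound is inconclusive at n = 19; it does NOT by itself certify R(5, 5) > 19.

E[X] = 2907/128 ≈ 22.7109; E[X] ≥ 1; first-moment method inconclusive here.
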